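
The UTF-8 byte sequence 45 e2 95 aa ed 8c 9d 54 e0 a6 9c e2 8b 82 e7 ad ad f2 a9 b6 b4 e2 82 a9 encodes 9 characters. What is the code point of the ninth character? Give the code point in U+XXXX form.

U+20A9

Offset 0: leading byte 0x45 = 01000101 → 1-byte char #1 = 45.
Offset 1: leading byte 0xE2 = 11100010 → 3-byte char #2 = E2 95 AA.
Offset 4: leading byte 0xED = 11101101 → 3-byte char #3 = ED 8C 9D.
Offset 7: leading byte 0x54 = 01010100 → 1-byte char #4 = 54.
Offset 8: leading byte 0xE0 = 11100000 → 3-byte char #5 = E0 A6 9C.
Offset 11: leading byte 0xE2 = 11100010 → 3-byte char #6 = E2 8B 82.
Offset 14: leading byte 0xE7 = 11100111 → 3-byte char #7 = E7 AD AD.
Offset 17: leading byte 0xF2 = 11110010 → 4-byte char #8 = F2 A9 B6 B4.
Offset 21: leading byte 0xE2 = 11100010 → 3-byte char #9 = E2 82 A9.
Leading byte 0xE2 = 11100010 matches 1110xxxx → 3-byte sequence.
Byte 1: 0xE2 = 11100010, payload 0010 (4 bits).
Byte 2: 0x82 = 10000010 (10xxxxxx ✓), payload 000010.
Byte 3: 0xA9 = 10101001 (10xxxxxx ✓), payload 101001.
Concatenate: 0010000010101001 = 0x20A9 (16 bits → U+20A9).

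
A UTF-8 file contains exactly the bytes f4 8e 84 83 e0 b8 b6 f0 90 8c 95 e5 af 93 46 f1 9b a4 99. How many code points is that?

6

Byte at offset 0: 0xF4 = 11110100 → 4-byte char (#1). Advance 4.
Byte at offset 4: 0xE0 = 11100000 → 3-byte char (#2). Advance 3.
Byte at offset 7: 0xF0 = 11110000 → 4-byte char (#3). Advance 4.
Byte at offset 11: 0xE5 = 11100101 → 3-byte char (#4). Advance 3.
Byte at offset 14: 0x46 = 01000110 → 1-byte char (#5). Advance 1.
Byte at offset 15: 0xF1 = 11110001 → 4-byte char (#6). Advance 4.
Reached end at offset 19 after 6 code points.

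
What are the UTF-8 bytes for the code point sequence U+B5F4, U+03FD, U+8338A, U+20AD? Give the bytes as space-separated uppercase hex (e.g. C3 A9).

U+B5F4: 3-byte form → EB 97 B4.
U+03FD: 2-byte form → CF BD.
U+8338A: 4-byte form → F2 83 8E 8A.
U+20AD: 3-byte form → E2 82 AD.
Concatenated (12 bytes): EB 97 B4 CF BD F2 83 8E 8A E2 82 AD.

EB 97 B4 CF BD F2 83 8E 8A E2 82 AD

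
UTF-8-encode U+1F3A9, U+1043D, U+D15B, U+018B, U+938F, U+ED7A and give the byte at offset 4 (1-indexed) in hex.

1-indexed offset 4 is 0-indexed offset 3.
U+1F3A9 → 4-byte form F0 9F 8E A9 at offsets 0–3.
Offset 3 falls in char 1's range; it's byte 4 of F0 9F 8E A9 = 0xA9.

0xA9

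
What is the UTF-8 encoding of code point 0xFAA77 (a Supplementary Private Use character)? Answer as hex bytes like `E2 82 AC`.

U+FAA77 = 0xFAA77 = 1026679 decimal. In range U+10000–U+10FFFF → 4-byte form: 11110xxx 10xxxxxx 10xxxxxx 10xxxxxx.
Binary (21 bits): 011111010101001110111.
Split 3+6+6+6: 011 | 111010 | 101001 | 110111.
Byte 1: 11110011 = 0xF3.
Byte 2: 10111010 = 0xBA.
Byte 3: 10101001 = 0xA9.
Byte 4: 10110111 = 0xB7.

F3 BA A9 B7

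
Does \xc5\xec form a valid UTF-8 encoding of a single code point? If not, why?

invalid (non-continuation byte where continuation expected)

Leading byte 0xC5 = 11000101 → 2-byte form.
Byte 2 is 0xEC = 11101100, which is not 10xxxxxx — expected a continuation byte.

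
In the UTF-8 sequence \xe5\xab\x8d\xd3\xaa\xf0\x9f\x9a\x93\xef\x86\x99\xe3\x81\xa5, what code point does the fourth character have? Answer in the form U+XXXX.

Offset 0: leading byte 0xE5 = 11100101 → 3-byte char #1 = E5 AB 8D.
Offset 3: leading byte 0xD3 = 11010011 → 2-byte char #2 = D3 AA.
Offset 5: leading byte 0xF0 = 11110000 → 4-byte char #3 = F0 9F 9A 93.
Offset 9: leading byte 0xEF = 11101111 → 3-byte char #4 = EF 86 99.
Leading byte 0xEF = 11101111 matches 1110xxxx → 3-byte sequence.
Byte 1: 0xEF = 11101111, payload 1111 (4 bits).
Byte 2: 0x86 = 10000110 (10xxxxxx ✓), payload 000110.
Byte 3: 0x99 = 10011001 (10xxxxxx ✓), payload 011001.
Concatenate: 1111000110011001 = 0xF199 (16 bits → U+F199).

U+F199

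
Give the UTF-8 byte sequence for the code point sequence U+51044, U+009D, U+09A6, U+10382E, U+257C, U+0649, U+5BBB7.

U+51044: 4-byte form → F1 91 81 84.
U+009D: 2-byte form → C2 9D.
U+09A6: 3-byte form → E0 A6 A6.
U+10382E: 4-byte form → F4 83 A0 AE.
U+257C: 3-byte form → E2 95 BC.
U+0649: 2-byte form → D9 89.
U+5BBB7: 4-byte form → F1 9B AE B7.
Concatenated (22 bytes): F1 91 81 84 C2 9D E0 A6 A6 F4 83 A0 AE E2 95 BC D9 89 F1 9B AE B7.

F1 91 81 84 C2 9D E0 A6 A6 F4 83 A0 AE E2 95 BC D9 89 F1 9B AE B7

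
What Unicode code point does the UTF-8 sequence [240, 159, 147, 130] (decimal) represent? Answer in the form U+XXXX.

U+1F4C2

Leading byte 0xF0 = 11110000 matches 11110xxx → 4-byte sequence.
Byte 1: 0xF0 = 11110000, payload 000 (3 bits).
Byte 2: 0x9F = 10011111 (10xxxxxx ✓), payload 011111.
Byte 3: 0x93 = 10010011 (10xxxxxx ✓), payload 010011.
Byte 4: 0x82 = 10000010 (10xxxxxx ✓), payload 000010.
Concatenate: 000011111010011000010 = 0x1F4C2 (21 bits → U+1F4C2).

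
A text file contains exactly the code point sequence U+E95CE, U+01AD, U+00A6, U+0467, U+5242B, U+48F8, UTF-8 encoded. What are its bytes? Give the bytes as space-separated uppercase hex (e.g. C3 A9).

F3 A9 97 8E C6 AD C2 A6 D1 A7 F1 92 90 AB E4 A3 B8

U+E95CE: 4-byte form → F3 A9 97 8E.
U+01AD: 2-byte form → C6 AD.
U+00A6: 2-byte form → C2 A6.
U+0467: 2-byte form → D1 A7.
U+5242B: 4-byte form → F1 92 90 AB.
U+48F8: 3-byte form → E4 A3 B8.
Concatenated (17 bytes): F3 A9 97 8E C6 AD C2 A6 D1 A7 F1 92 90 AB E4 A3 B8.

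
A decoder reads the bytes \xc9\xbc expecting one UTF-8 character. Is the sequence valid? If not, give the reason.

Leading byte 0xC9 = 11001001 → 2-byte form.
Continuation bytes 0xBC=10111100 all match 10xxxxxx.
Decoded value 0x27C is ≥ 0x80 (shortest form) and not a surrogate.

valid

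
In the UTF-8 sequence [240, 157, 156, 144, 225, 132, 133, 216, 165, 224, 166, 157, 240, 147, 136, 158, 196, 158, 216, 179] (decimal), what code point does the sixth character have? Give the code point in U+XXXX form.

Offset 0: leading byte 0xF0 = 11110000 → 4-byte char #1 = F0 9D 9C 90.
Offset 4: leading byte 0xE1 = 11100001 → 3-byte char #2 = E1 84 85.
Offset 7: leading byte 0xD8 = 11011000 → 2-byte char #3 = D8 A5.
Offset 9: leading byte 0xE0 = 11100000 → 3-byte char #4 = E0 A6 9D.
Offset 12: leading byte 0xF0 = 11110000 → 4-byte char #5 = F0 93 88 9E.
Offset 16: leading byte 0xC4 = 11000100 → 2-byte char #6 = C4 9E.
Leading byte 0xC4 = 11000100 matches 110xxxxx → 2-byte sequence.
Byte 1: 0xC4 = 11000100, payload 00100 (5 bits).
Byte 2: 0x9E = 10011110 (10xxxxxx ✓), payload 011110.
Concatenate: 00100011110 = 0x11E (11 bits → U+011E).

U+011E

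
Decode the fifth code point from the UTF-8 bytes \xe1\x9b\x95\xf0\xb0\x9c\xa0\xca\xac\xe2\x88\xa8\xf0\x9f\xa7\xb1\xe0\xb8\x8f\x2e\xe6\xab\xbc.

Offset 0: leading byte 0xE1 = 11100001 → 3-byte char #1 = E1 9B 95.
Offset 3: leading byte 0xF0 = 11110000 → 4-byte char #2 = F0 B0 9C A0.
Offset 7: leading byte 0xCA = 11001010 → 2-byte char #3 = CA AC.
Offset 9: leading byte 0xE2 = 11100010 → 3-byte char #4 = E2 88 A8.
Offset 12: leading byte 0xF0 = 11110000 → 4-byte char #5 = F0 9F A7 B1.
Leading byte 0xF0 = 11110000 matches 11110xxx → 4-byte sequence.
Byte 1: 0xF0 = 11110000, payload 000 (3 bits).
Byte 2: 0x9F = 10011111 (10xxxxxx ✓), payload 011111.
Byte 3: 0xA7 = 10100111 (10xxxxxx ✓), payload 100111.
Byte 4: 0xB1 = 10110001 (10xxxxxx ✓), payload 110001.
Concatenate: 000011111100111110001 = 0x1F9F1 (21 bits → U+1F9F1).

U+1F9F1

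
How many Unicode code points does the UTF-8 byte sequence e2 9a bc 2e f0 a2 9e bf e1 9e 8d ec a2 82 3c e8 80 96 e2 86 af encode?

8

Byte at offset 0: 0xE2 = 11100010 → 3-byte char (#1). Advance 3.
Byte at offset 3: 0x2E = 00101110 → 1-byte char (#2). Advance 1.
Byte at offset 4: 0xF0 = 11110000 → 4-byte char (#3). Advance 4.
Byte at offset 8: 0xE1 = 11100001 → 3-byte char (#4). Advance 3.
Byte at offset 11: 0xEC = 11101100 → 3-byte char (#5). Advance 3.
Byte at offset 14: 0x3C = 00111100 → 1-byte char (#6). Advance 1.
Byte at offset 15: 0xE8 = 11101000 → 3-byte char (#7). Advance 3.
Byte at offset 18: 0xE2 = 11100010 → 3-byte char (#8). Advance 3.
Reached end at offset 21 after 8 code points.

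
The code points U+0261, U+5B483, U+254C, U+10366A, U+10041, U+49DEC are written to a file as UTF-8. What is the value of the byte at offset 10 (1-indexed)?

0xF4

1-indexed offset 10 is 0-indexed offset 9.
U+0261 → 2-byte form C9 A1 at offsets 0–1.
U+5B483 → 4-byte form F1 9B 92 83 at offsets 2–5.
U+254C → 3-byte form E2 95 8C at offsets 6–8.
U+10366A → 4-byte form F4 83 99 AA at offsets 9–12.
Offset 9 falls in char 4's range; it's byte 1 of F4 83 99 AA = 0xF4.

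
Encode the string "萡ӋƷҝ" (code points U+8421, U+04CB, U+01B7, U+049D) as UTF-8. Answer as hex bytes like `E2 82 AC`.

E8 90 A1 D3 8B C6 B7 D2 9D

U+8421: 3-byte form → E8 90 A1.
U+04CB: 2-byte form → D3 8B.
U+01B7: 2-byte form → C6 B7.
U+049D: 2-byte form → D2 9D.
Concatenated (9 bytes): E8 90 A1 D3 8B C6 B7 D2 9D.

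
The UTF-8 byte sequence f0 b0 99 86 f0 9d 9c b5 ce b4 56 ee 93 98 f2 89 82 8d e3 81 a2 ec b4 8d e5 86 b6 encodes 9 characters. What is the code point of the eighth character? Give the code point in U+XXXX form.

Offset 0: leading byte 0xF0 = 11110000 → 4-byte char #1 = F0 B0 99 86.
Offset 4: leading byte 0xF0 = 11110000 → 4-byte char #2 = F0 9D 9C B5.
Offset 8: leading byte 0xCE = 11001110 → 2-byte char #3 = CE B4.
Offset 10: leading byte 0x56 = 01010110 → 1-byte char #4 = 56.
Offset 11: leading byte 0xEE = 11101110 → 3-byte char #5 = EE 93 98.
Offset 14: leading byte 0xF2 = 11110010 → 4-byte char #6 = F2 89 82 8D.
Offset 18: leading byte 0xE3 = 11100011 → 3-byte char #7 = E3 81 A2.
Offset 21: leading byte 0xEC = 11101100 → 3-byte char #8 = EC B4 8D.
Leading byte 0xEC = 11101100 matches 1110xxxx → 3-byte sequence.
Byte 1: 0xEC = 11101100, payload 1100 (4 bits).
Byte 2: 0xB4 = 10110100 (10xxxxxx ✓), payload 110100.
Byte 3: 0x8D = 10001101 (10xxxxxx ✓), payload 001101.
Concatenate: 1100110100001101 = 0xCD0D (16 bits → U+CD0D).

U+CD0D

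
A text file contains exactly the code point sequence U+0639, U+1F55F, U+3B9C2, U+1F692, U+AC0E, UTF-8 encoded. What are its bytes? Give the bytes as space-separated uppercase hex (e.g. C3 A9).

D8 B9 F0 9F 95 9F F0 BB A7 82 F0 9F 9A 92 EA B0 8E

U+0639: 2-byte form → D8 B9.
U+1F55F: 4-byte form → F0 9F 95 9F.
U+3B9C2: 4-byte form → F0 BB A7 82.
U+1F692: 4-byte form → F0 9F 9A 92.
U+AC0E: 3-byte form → EA B0 8E.
Concatenated (17 bytes): D8 B9 F0 9F 95 9F F0 BB A7 82 F0 9F 9A 92 EA B0 8E.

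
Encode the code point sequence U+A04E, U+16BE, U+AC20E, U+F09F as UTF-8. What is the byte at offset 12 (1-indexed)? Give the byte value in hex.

1-indexed offset 12 is 0-indexed offset 11.
U+A04E → 3-byte form EA 81 8E at offsets 0–2.
U+16BE → 3-byte form E1 9A BE at offsets 3–5.
U+AC20E → 4-byte form F2 AC 88 8E at offsets 6–9.
U+F09F → 3-byte form EF 82 9F at offsets 10–12.
Offset 11 falls in char 4's range; it's byte 2 of EF 82 9F = 0x82.

0x82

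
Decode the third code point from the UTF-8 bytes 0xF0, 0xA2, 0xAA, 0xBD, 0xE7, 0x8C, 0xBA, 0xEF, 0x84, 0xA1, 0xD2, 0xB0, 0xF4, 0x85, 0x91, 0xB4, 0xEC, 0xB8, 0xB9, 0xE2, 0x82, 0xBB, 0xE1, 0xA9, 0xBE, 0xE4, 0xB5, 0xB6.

U+F121

Offset 0: leading byte 0xF0 = 11110000 → 4-byte char #1 = F0 A2 AA BD.
Offset 4: leading byte 0xE7 = 11100111 → 3-byte char #2 = E7 8C BA.
Offset 7: leading byte 0xEF = 11101111 → 3-byte char #3 = EF 84 A1.
Leading byte 0xEF = 11101111 matches 1110xxxx → 3-byte sequence.
Byte 1: 0xEF = 11101111, payload 1111 (4 bits).
Byte 2: 0x84 = 10000100 (10xxxxxx ✓), payload 000100.
Byte 3: 0xA1 = 10100001 (10xxxxxx ✓), payload 100001.
Concatenate: 1111000100100001 = 0xF121 (16 bits → U+F121).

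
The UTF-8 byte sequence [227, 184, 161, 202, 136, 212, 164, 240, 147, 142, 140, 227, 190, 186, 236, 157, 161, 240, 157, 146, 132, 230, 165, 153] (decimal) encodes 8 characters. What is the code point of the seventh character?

Offset 0: leading byte 0xE3 = 11100011 → 3-byte char #1 = E3 B8 A1.
Offset 3: leading byte 0xCA = 11001010 → 2-byte char #2 = CA 88.
Offset 5: leading byte 0xD4 = 11010100 → 2-byte char #3 = D4 A4.
Offset 7: leading byte 0xF0 = 11110000 → 4-byte char #4 = F0 93 8E 8C.
Offset 11: leading byte 0xE3 = 11100011 → 3-byte char #5 = E3 BE BA.
Offset 14: leading byte 0xEC = 11101100 → 3-byte char #6 = EC 9D A1.
Offset 17: leading byte 0xF0 = 11110000 → 4-byte char #7 = F0 9D 92 84.
Leading byte 0xF0 = 11110000 matches 11110xxx → 4-byte sequence.
Byte 1: 0xF0 = 11110000, payload 000 (3 bits).
Byte 2: 0x9D = 10011101 (10xxxxxx ✓), payload 011101.
Byte 3: 0x92 = 10010010 (10xxxxxx ✓), payload 010010.
Byte 4: 0x84 = 10000100 (10xxxxxx ✓), payload 000100.
Concatenate: 000011101010010000100 = 0x1D484 (21 bits → U+1D484).

U+1D484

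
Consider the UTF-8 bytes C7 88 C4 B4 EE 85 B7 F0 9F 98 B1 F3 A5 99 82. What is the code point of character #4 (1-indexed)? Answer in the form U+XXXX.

U+1F631

Offset 0: leading byte 0xC7 = 11000111 → 2-byte char #1 = C7 88.
Offset 2: leading byte 0xC4 = 11000100 → 2-byte char #2 = C4 B4.
Offset 4: leading byte 0xEE = 11101110 → 3-byte char #3 = EE 85 B7.
Offset 7: leading byte 0xF0 = 11110000 → 4-byte char #4 = F0 9F 98 B1.
Leading byte 0xF0 = 11110000 matches 11110xxx → 4-byte sequence.
Byte 1: 0xF0 = 11110000, payload 000 (3 bits).
Byte 2: 0x9F = 10011111 (10xxxxxx ✓), payload 011111.
Byte 3: 0x98 = 10011000 (10xxxxxx ✓), payload 011000.
Byte 4: 0xB1 = 10110001 (10xxxxxx ✓), payload 110001.
Concatenate: 000011111011000110001 = 0x1F631 (21 bits → U+1F631).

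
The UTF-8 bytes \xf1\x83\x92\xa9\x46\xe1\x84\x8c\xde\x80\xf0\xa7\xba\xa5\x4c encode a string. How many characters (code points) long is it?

Byte at offset 0: 0xF1 = 11110001 → 4-byte char (#1). Advance 4.
Byte at offset 4: 0x46 = 01000110 → 1-byte char (#2). Advance 1.
Byte at offset 5: 0xE1 = 11100001 → 3-byte char (#3). Advance 3.
Byte at offset 8: 0xDE = 11011110 → 2-byte char (#4). Advance 2.
Byte at offset 10: 0xF0 = 11110000 → 4-byte char (#5). Advance 4.
Byte at offset 14: 0x4C = 01001100 → 1-byte char (#6). Advance 1.
Reached end at offset 15 after 6 code points.

6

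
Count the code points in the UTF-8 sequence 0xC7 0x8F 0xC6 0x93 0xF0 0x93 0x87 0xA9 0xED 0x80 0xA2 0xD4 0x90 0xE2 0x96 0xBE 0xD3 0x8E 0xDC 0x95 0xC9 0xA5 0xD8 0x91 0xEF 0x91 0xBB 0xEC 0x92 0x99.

12

Byte at offset 0: 0xC7 = 11000111 → 2-byte char (#1). Advance 2.
Byte at offset 2: 0xC6 = 11000110 → 2-byte char (#2). Advance 2.
Byte at offset 4: 0xF0 = 11110000 → 4-byte char (#3). Advance 4.
Byte at offset 8: 0xED = 11101101 → 3-byte char (#4). Advance 3.
Byte at offset 11: 0xD4 = 11010100 → 2-byte char (#5). Advance 2.
Byte at offset 13: 0xE2 = 11100010 → 3-byte char (#6). Advance 3.
Byte at offset 16: 0xD3 = 11010011 → 2-byte char (#7). Advance 2.
Byte at offset 18: 0xDC = 11011100 → 2-byte char (#8). Advance 2.
Byte at offset 20: 0xC9 = 11001001 → 2-byte char (#9). Advance 2.
Byte at offset 22: 0xD8 = 11011000 → 2-byte char (#10). Advance 2.
Byte at offset 24: 0xEF = 11101111 → 3-byte char (#11). Advance 3.
Byte at offset 27: 0xEC = 11101100 → 3-byte char (#12). Advance 3.
Reached end at offset 30 after 12 code points.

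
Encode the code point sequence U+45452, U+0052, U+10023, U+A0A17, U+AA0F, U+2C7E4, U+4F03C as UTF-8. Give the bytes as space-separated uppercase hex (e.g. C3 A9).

U+45452: 4-byte form → F1 85 91 92.
U+0052: 1-byte form → 52.
U+10023: 4-byte form → F0 90 80 A3.
U+A0A17: 4-byte form → F2 A0 A8 97.
U+AA0F: 3-byte form → EA A8 8F.
U+2C7E4: 4-byte form → F0 AC 9F A4.
U+4F03C: 4-byte form → F1 8F 80 BC.
Concatenated (24 bytes): F1 85 91 92 52 F0 90 80 A3 F2 A0 A8 97 EA A8 8F F0 AC 9F A4 F1 8F 80 BC.

F1 85 91 92 52 F0 90 80 A3 F2 A0 A8 97 EA A8 8F F0 AC 9F A4 F1 8F 80 BC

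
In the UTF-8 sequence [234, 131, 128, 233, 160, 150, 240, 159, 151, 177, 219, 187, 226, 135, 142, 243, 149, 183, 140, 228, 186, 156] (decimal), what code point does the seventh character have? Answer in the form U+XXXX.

Offset 0: leading byte 0xEA = 11101010 → 3-byte char #1 = EA 83 80.
Offset 3: leading byte 0xE9 = 11101001 → 3-byte char #2 = E9 A0 96.
Offset 6: leading byte 0xF0 = 11110000 → 4-byte char #3 = F0 9F 97 B1.
Offset 10: leading byte 0xDB = 11011011 → 2-byte char #4 = DB BB.
Offset 12: leading byte 0xE2 = 11100010 → 3-byte char #5 = E2 87 8E.
Offset 15: leading byte 0xF3 = 11110011 → 4-byte char #6 = F3 95 B7 8C.
Offset 19: leading byte 0xE4 = 11100100 → 3-byte char #7 = E4 BA 9C.
Leading byte 0xE4 = 11100100 matches 1110xxxx → 3-byte sequence.
Byte 1: 0xE4 = 11100100, payload 0100 (4 bits).
Byte 2: 0xBA = 10111010 (10xxxxxx ✓), payload 111010.
Byte 3: 0x9C = 10011100 (10xxxxxx ✓), payload 011100.
Concatenate: 0100111010011100 = 0x4E9C (16 bits → U+4E9C).

U+4E9C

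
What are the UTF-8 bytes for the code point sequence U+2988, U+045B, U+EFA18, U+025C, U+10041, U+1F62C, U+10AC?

E2 A6 88 D1 9B F3 AF A8 98 C9 9C F0 90 81 81 F0 9F 98 AC E1 82 AC

U+2988: 3-byte form → E2 A6 88.
U+045B: 2-byte form → D1 9B.
U+EFA18: 4-byte form → F3 AF A8 98.
U+025C: 2-byte form → C9 9C.
U+10041: 4-byte form → F0 90 81 81.
U+1F62C: 4-byte form → F0 9F 98 AC.
U+10AC: 3-byte form → E1 82 AC.
Concatenated (22 bytes): E2 A6 88 D1 9B F3 AF A8 98 C9 9C F0 90 81 81 F0 9F 98 AC E1 82 AC.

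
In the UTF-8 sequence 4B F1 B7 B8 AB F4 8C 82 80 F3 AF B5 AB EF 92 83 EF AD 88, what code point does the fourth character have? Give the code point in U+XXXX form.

Offset 0: leading byte 0x4B = 01001011 → 1-byte char #1 = 4B.
Offset 1: leading byte 0xF1 = 11110001 → 4-byte char #2 = F1 B7 B8 AB.
Offset 5: leading byte 0xF4 = 11110100 → 4-byte char #3 = F4 8C 82 80.
Offset 9: leading byte 0xF3 = 11110011 → 4-byte char #4 = F3 AF B5 AB.
Leading byte 0xF3 = 11110011 matches 11110xxx → 4-byte sequence.
Byte 1: 0xF3 = 11110011, payload 011 (3 bits).
Byte 2: 0xAF = 10101111 (10xxxxxx ✓), payload 101111.
Byte 3: 0xB5 = 10110101 (10xxxxxx ✓), payload 110101.
Byte 4: 0xAB = 10101011 (10xxxxxx ✓), payload 101011.
Concatenate: 011101111110101101011 = 0xEFD6B (21 bits → U+EFD6B).

U+EFD6B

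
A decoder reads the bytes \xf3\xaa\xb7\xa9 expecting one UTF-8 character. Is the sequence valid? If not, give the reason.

Leading byte 0xF3 = 11110011 → 4-byte form.
Continuation bytes 0xAA=10101010, 0xB7=10110111, 0xA9=10101001 all match 10xxxxxx.
Decoded value 0xEADE9 is ≥ 0x10000 (shortest form) and not a surrogate.

valid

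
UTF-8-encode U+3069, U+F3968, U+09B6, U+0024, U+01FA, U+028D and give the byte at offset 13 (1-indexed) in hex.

0xBA

1-indexed offset 13 is 0-indexed offset 12.
U+3069 → 3-byte form E3 81 A9 at offsets 0–2.
U+F3968 → 4-byte form F3 B3 A5 A8 at offsets 3–6.
U+09B6 → 3-byte form E0 A6 B6 at offsets 7–9.
U+0024 → 1-byte form 24 at offsets 10–10.
U+01FA → 2-byte form C7 BA at offsets 11–12.
Offset 12 falls in char 5's range; it's byte 2 of C7 BA = 0xBA.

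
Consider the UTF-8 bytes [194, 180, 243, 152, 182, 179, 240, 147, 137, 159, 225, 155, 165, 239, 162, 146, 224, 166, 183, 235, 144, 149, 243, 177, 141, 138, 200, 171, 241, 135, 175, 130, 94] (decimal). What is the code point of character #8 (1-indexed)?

U+F134A

Offset 0: leading byte 0xC2 = 11000010 → 2-byte char #1 = C2 B4.
Offset 2: leading byte 0xF3 = 11110011 → 4-byte char #2 = F3 98 B6 B3.
Offset 6: leading byte 0xF0 = 11110000 → 4-byte char #3 = F0 93 89 9F.
Offset 10: leading byte 0xE1 = 11100001 → 3-byte char #4 = E1 9B A5.
Offset 13: leading byte 0xEF = 11101111 → 3-byte char #5 = EF A2 92.
Offset 16: leading byte 0xE0 = 11100000 → 3-byte char #6 = E0 A6 B7.
Offset 19: leading byte 0xEB = 11101011 → 3-byte char #7 = EB 90 95.
Offset 22: leading byte 0xF3 = 11110011 → 4-byte char #8 = F3 B1 8D 8A.
Leading byte 0xF3 = 11110011 matches 11110xxx → 4-byte sequence.
Byte 1: 0xF3 = 11110011, payload 011 (3 bits).
Byte 2: 0xB1 = 10110001 (10xxxxxx ✓), payload 110001.
Byte 3: 0x8D = 10001101 (10xxxxxx ✓), payload 001101.
Byte 4: 0x8A = 10001010 (10xxxxxx ✓), payload 001010.
Concatenate: 011110001001101001010 = 0xF134A (21 bits → U+F134A).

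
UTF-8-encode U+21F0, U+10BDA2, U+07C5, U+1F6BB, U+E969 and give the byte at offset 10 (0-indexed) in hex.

0x9F

U+21F0 → 3-byte form E2 87 B0 at offsets 0–2.
U+10BDA2 → 4-byte form F4 8B B6 A2 at offsets 3–6.
U+07C5 → 2-byte form DF 85 at offsets 7–8.
U+1F6BB → 4-byte form F0 9F 9A BB at offsets 9–12.
Offset 10 falls in char 4's range; it's byte 2 of F0 9F 9A BB = 0x9F.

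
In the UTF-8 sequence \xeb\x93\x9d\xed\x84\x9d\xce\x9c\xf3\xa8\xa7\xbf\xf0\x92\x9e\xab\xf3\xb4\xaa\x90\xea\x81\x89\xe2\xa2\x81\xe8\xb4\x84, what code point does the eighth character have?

Offset 0: leading byte 0xEB = 11101011 → 3-byte char #1 = EB 93 9D.
Offset 3: leading byte 0xED = 11101101 → 3-byte char #2 = ED 84 9D.
Offset 6: leading byte 0xCE = 11001110 → 2-byte char #3 = CE 9C.
Offset 8: leading byte 0xF3 = 11110011 → 4-byte char #4 = F3 A8 A7 BF.
Offset 12: leading byte 0xF0 = 11110000 → 4-byte char #5 = F0 92 9E AB.
Offset 16: leading byte 0xF3 = 11110011 → 4-byte char #6 = F3 B4 AA 90.
Offset 20: leading byte 0xEA = 11101010 → 3-byte char #7 = EA 81 89.
Offset 23: leading byte 0xE2 = 11100010 → 3-byte char #8 = E2 A2 81.
Leading byte 0xE2 = 11100010 matches 1110xxxx → 3-byte sequence.
Byte 1: 0xE2 = 11100010, payload 0010 (4 bits).
Byte 2: 0xA2 = 10100010 (10xxxxxx ✓), payload 100010.
Byte 3: 0x81 = 10000001 (10xxxxxx ✓), payload 000001.
Concatenate: 0010100010000001 = 0x2881 (16 bits → U+2881).

U+2881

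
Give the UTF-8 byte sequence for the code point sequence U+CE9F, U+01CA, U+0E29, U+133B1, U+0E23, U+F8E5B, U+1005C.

EC BA 9F C7 8A E0 B8 A9 F0 93 8E B1 E0 B8 A3 F3 B8 B9 9B F0 90 81 9C

U+CE9F: 3-byte form → EC BA 9F.
U+01CA: 2-byte form → C7 8A.
U+0E29: 3-byte form → E0 B8 A9.
U+133B1: 4-byte form → F0 93 8E B1.
U+0E23: 3-byte form → E0 B8 A3.
U+F8E5B: 4-byte form → F3 B8 B9 9B.
U+1005C: 4-byte form → F0 90 81 9C.
Concatenated (23 bytes): EC BA 9F C7 8A E0 B8 A9 F0 93 8E B1 E0 B8 A3 F3 B8 B9 9B F0 90 81 9C.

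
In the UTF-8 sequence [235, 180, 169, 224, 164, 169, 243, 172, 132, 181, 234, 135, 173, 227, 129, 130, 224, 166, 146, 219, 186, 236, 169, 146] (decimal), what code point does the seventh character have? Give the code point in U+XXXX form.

Offset 0: leading byte 0xEB = 11101011 → 3-byte char #1 = EB B4 A9.
Offset 3: leading byte 0xE0 = 11100000 → 3-byte char #2 = E0 A4 A9.
Offset 6: leading byte 0xF3 = 11110011 → 4-byte char #3 = F3 AC 84 B5.
Offset 10: leading byte 0xEA = 11101010 → 3-byte char #4 = EA 87 AD.
Offset 13: leading byte 0xE3 = 11100011 → 3-byte char #5 = E3 81 82.
Offset 16: leading byte 0xE0 = 11100000 → 3-byte char #6 = E0 A6 92.
Offset 19: leading byte 0xDB = 11011011 → 2-byte char #7 = DB BA.
Leading byte 0xDB = 11011011 matches 110xxxxx → 2-byte sequence.
Byte 1: 0xDB = 11011011, payload 11011 (5 bits).
Byte 2: 0xBA = 10111010 (10xxxxxx ✓), payload 111010.
Concatenate: 11011111010 = 0x6FA (11 bits → U+06FA).

U+06FA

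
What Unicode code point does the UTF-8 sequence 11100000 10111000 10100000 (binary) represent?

U+0E20

Leading byte 0xE0 = 11100000 matches 1110xxxx → 3-byte sequence.
Byte 1: 0xE0 = 11100000, payload 0000 (4 bits).
Byte 2: 0xB8 = 10111000 (10xxxxxx ✓), payload 111000.
Byte 3: 0xA0 = 10100000 (10xxxxxx ✓), payload 100000.
Concatenate: 0000111000100000 = 0xE20 (16 bits → U+0E20).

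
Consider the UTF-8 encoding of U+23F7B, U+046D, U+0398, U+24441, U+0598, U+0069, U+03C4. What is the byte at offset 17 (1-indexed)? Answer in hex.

1-indexed offset 17 is 0-indexed offset 16.
U+23F7B → 4-byte form F0 A3 BD BB at offsets 0–3.
U+046D → 2-byte form D1 AD at offsets 4–5.
U+0398 → 2-byte form CE 98 at offsets 6–7.
U+24441 → 4-byte form F0 A4 91 81 at offsets 8–11.
U+0598 → 2-byte form D6 98 at offsets 12–13.
U+0069 → 1-byte form 69 at offsets 14–14.
U+03C4 → 2-byte form CF 84 at offsets 15–16.
Offset 16 falls in char 7's range; it's byte 2 of CF 84 = 0x84.

0x84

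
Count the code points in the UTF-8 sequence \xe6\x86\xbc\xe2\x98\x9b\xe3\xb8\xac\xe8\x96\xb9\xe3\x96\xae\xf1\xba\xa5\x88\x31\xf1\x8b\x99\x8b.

Byte at offset 0: 0xE6 = 11100110 → 3-byte char (#1). Advance 3.
Byte at offset 3: 0xE2 = 11100010 → 3-byte char (#2). Advance 3.
Byte at offset 6: 0xE3 = 11100011 → 3-byte char (#3). Advance 3.
Byte at offset 9: 0xE8 = 11101000 → 3-byte char (#4). Advance 3.
Byte at offset 12: 0xE3 = 11100011 → 3-byte char (#5). Advance 3.
Byte at offset 15: 0xF1 = 11110001 → 4-byte char (#6). Advance 4.
Byte at offset 19: 0x31 = 00110001 → 1-byte char (#7). Advance 1.
Byte at offset 20: 0xF1 = 11110001 → 4-byte char (#8). Advance 4.
Reached end at offset 24 after 8 code points.

8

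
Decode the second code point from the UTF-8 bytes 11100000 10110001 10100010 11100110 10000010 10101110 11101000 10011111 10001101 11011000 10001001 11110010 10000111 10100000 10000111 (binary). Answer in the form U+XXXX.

U+60AE

Offset 0: leading byte 0xE0 = 11100000 → 3-byte char #1 = E0 B1 A2.
Offset 3: leading byte 0xE6 = 11100110 → 3-byte char #2 = E6 82 AE.
Leading byte 0xE6 = 11100110 matches 1110xxxx → 3-byte sequence.
Byte 1: 0xE6 = 11100110, payload 0110 (4 bits).
Byte 2: 0x82 = 10000010 (10xxxxxx ✓), payload 000010.
Byte 3: 0xAE = 10101110 (10xxxxxx ✓), payload 101110.
Concatenate: 0110000010101110 = 0x60AE (16 bits → U+60AE).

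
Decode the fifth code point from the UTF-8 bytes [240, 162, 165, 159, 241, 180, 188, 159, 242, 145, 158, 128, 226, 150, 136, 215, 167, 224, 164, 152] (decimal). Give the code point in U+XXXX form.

Offset 0: leading byte 0xF0 = 11110000 → 4-byte char #1 = F0 A2 A5 9F.
Offset 4: leading byte 0xF1 = 11110001 → 4-byte char #2 = F1 B4 BC 9F.
Offset 8: leading byte 0xF2 = 11110010 → 4-byte char #3 = F2 91 9E 80.
Offset 12: leading byte 0xE2 = 11100010 → 3-byte char #4 = E2 96 88.
Offset 15: leading byte 0xD7 = 11010111 → 2-byte char #5 = D7 A7.
Leading byte 0xD7 = 11010111 matches 110xxxxx → 2-byte sequence.
Byte 1: 0xD7 = 11010111, payload 10111 (5 bits).
Byte 2: 0xA7 = 10100111 (10xxxxxx ✓), payload 100111.
Concatenate: 10111100111 = 0x5E7 (11 bits → U+05E7).

U+05E7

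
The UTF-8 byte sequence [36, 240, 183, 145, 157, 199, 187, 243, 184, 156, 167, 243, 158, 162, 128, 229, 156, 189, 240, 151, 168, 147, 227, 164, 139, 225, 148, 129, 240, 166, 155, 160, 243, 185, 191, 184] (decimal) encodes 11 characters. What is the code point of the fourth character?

U+F8727

Offset 0: leading byte 0x24 = 00100100 → 1-byte char #1 = 24.
Offset 1: leading byte 0xF0 = 11110000 → 4-byte char #2 = F0 B7 91 9D.
Offset 5: leading byte 0xC7 = 11000111 → 2-byte char #3 = C7 BB.
Offset 7: leading byte 0xF3 = 11110011 → 4-byte char #4 = F3 B8 9C A7.
Leading byte 0xF3 = 11110011 matches 11110xxx → 4-byte sequence.
Byte 1: 0xF3 = 11110011, payload 011 (3 bits).
Byte 2: 0xB8 = 10111000 (10xxxxxx ✓), payload 111000.
Byte 3: 0x9C = 10011100 (10xxxxxx ✓), payload 011100.
Byte 4: 0xA7 = 10100111 (10xxxxxx ✓), payload 100111.
Concatenate: 011111000011100100111 = 0xF8727 (21 bits → U+F8727).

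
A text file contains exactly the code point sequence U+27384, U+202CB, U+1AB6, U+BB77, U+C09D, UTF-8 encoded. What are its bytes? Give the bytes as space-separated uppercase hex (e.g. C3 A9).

F0 A7 8E 84 F0 A0 8B 8B E1 AA B6 EB AD B7 EC 82 9D

U+27384: 4-byte form → F0 A7 8E 84.
U+202CB: 4-byte form → F0 A0 8B 8B.
U+1AB6: 3-byte form → E1 AA B6.
U+BB77: 3-byte form → EB AD B7.
U+C09D: 3-byte form → EC 82 9D.
Concatenated (17 bytes): F0 A7 8E 84 F0 A0 8B 8B E1 AA B6 EB AD B7 EC 82 9D.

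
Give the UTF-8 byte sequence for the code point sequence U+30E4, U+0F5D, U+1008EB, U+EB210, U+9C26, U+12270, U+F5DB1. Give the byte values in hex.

U+30E4: 3-byte form → E3 83 A4.
U+0F5D: 3-byte form → E0 BD 9D.
U+1008EB: 4-byte form → F4 80 A3 AB.
U+EB210: 4-byte form → F3 AB 88 90.
U+9C26: 3-byte form → E9 B0 A6.
U+12270: 4-byte form → F0 92 89 B0.
U+F5DB1: 4-byte form → F3 B5 B6 B1.
Concatenated (25 bytes): E3 83 A4 E0 BD 9D F4 80 A3 AB F3 AB 88 90 E9 B0 A6 F0 92 89 B0 F3 B5 B6 B1.

E3 83 A4 E0 BD 9D F4 80 A3 AB F3 AB 88 90 E9 B0 A6 F0 92 89 B0 F3 B5 B6 B1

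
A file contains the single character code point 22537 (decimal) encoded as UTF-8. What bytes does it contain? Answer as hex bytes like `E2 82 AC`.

E5 A0 89

U+5809 = 0x5809 = 22537 decimal. In range U+0800–U+FFFF → 3-byte form: 1110xxxx 10xxxxxx 10xxxxxx.
Binary (16 bits): 0101100000001001.
Split 4+6+6: 0101 | 100000 | 001001.
Byte 1: 11100101 = 0xE5.
Byte 2: 10100000 = 0xA0.
Byte 3: 10001001 = 0x89.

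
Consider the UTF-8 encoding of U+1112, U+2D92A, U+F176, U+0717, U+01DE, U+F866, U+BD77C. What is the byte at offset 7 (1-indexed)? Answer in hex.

0xAA

1-indexed offset 7 is 0-indexed offset 6.
U+1112 → 3-byte form E1 84 92 at offsets 0–2.
U+2D92A → 4-byte form F0 AD A4 AA at offsets 3–6.
Offset 6 falls in char 2's range; it's byte 4 of F0 AD A4 AA = 0xAA.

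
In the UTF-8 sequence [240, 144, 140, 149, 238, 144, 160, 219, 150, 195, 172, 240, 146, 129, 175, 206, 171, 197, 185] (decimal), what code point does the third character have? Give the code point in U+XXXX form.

U+06D6

Offset 0: leading byte 0xF0 = 11110000 → 4-byte char #1 = F0 90 8C 95.
Offset 4: leading byte 0xEE = 11101110 → 3-byte char #2 = EE 90 A0.
Offset 7: leading byte 0xDB = 11011011 → 2-byte char #3 = DB 96.
Leading byte 0xDB = 11011011 matches 110xxxxx → 2-byte sequence.
Byte 1: 0xDB = 11011011, payload 11011 (5 bits).
Byte 2: 0x96 = 10010110 (10xxxxxx ✓), payload 010110.
Concatenate: 11011010110 = 0x6D6 (11 bits → U+06D6).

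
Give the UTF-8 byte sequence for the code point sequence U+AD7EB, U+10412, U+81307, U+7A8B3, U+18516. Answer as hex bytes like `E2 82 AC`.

U+AD7EB: 4-byte form → F2 AD 9F AB.
U+10412: 4-byte form → F0 90 90 92.
U+81307: 4-byte form → F2 81 8C 87.
U+7A8B3: 4-byte form → F1 BA A2 B3.
U+18516: 4-byte form → F0 98 94 96.
Concatenated (20 bytes): F2 AD 9F AB F0 90 90 92 F2 81 8C 87 F1 BA A2 B3 F0 98 94 96.

F2 AD 9F AB F0 90 90 92 F2 81 8C 87 F1 BA A2 B3 F0 98 94 96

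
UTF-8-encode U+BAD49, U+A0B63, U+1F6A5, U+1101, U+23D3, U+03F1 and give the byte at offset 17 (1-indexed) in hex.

1-indexed offset 17 is 0-indexed offset 16.
U+BAD49 → 4-byte form F2 BA B5 89 at offsets 0–3.
U+A0B63 → 4-byte form F2 A0 AD A3 at offsets 4–7.
U+1F6A5 → 4-byte form F0 9F 9A A5 at offsets 8–11.
U+1101 → 3-byte form E1 84 81 at offsets 12–14.
U+23D3 → 3-byte form E2 8F 93 at offsets 15–17.
Offset 16 falls in char 5's range; it's byte 2 of E2 8F 93 = 0x8F.

0x8F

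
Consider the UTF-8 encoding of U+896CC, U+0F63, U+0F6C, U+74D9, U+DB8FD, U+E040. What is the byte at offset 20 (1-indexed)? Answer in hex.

1-indexed offset 20 is 0-indexed offset 19.
U+896CC → 4-byte form F2 89 9B 8C at offsets 0–3.
U+0F63 → 3-byte form E0 BD A3 at offsets 4–6.
U+0F6C → 3-byte form E0 BD AC at offsets 7–9.
U+74D9 → 3-byte form E7 93 99 at offsets 10–12.
U+DB8FD → 4-byte form F3 9B A3 BD at offsets 13–16.
U+E040 → 3-byte form EE 81 80 at offsets 17–19.
Offset 19 falls in char 6's range; it's byte 3 of EE 81 80 = 0x80.

0x80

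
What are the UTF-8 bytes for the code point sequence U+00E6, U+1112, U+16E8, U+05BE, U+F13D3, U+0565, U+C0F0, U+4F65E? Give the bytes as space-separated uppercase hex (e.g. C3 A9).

C3 A6 E1 84 92 E1 9B A8 D6 BE F3 B1 8F 93 D5 A5 EC 83 B0 F1 8F 99 9E

U+00E6: 2-byte form → C3 A6.
U+1112: 3-byte form → E1 84 92.
U+16E8: 3-byte form → E1 9B A8.
U+05BE: 2-byte form → D6 BE.
U+F13D3: 4-byte form → F3 B1 8F 93.
U+0565: 2-byte form → D5 A5.
U+C0F0: 3-byte form → EC 83 B0.
U+4F65E: 4-byte form → F1 8F 99 9E.
Concatenated (23 bytes): C3 A6 E1 84 92 E1 9B A8 D6 BE F3 B1 8F 93 D5 A5 EC 83 B0 F1 8F 99 9E.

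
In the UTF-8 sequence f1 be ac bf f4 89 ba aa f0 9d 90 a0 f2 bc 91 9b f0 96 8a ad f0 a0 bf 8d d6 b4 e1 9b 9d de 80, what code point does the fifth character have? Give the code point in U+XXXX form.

U+162AD

Offset 0: leading byte 0xF1 = 11110001 → 4-byte char #1 = F1 BE AC BF.
Offset 4: leading byte 0xF4 = 11110100 → 4-byte char #2 = F4 89 BA AA.
Offset 8: leading byte 0xF0 = 11110000 → 4-byte char #3 = F0 9D 90 A0.
Offset 12: leading byte 0xF2 = 11110010 → 4-byte char #4 = F2 BC 91 9B.
Offset 16: leading byte 0xF0 = 11110000 → 4-byte char #5 = F0 96 8A AD.
Leading byte 0xF0 = 11110000 matches 11110xxx → 4-byte sequence.
Byte 1: 0xF0 = 11110000, payload 000 (3 bits).
Byte 2: 0x96 = 10010110 (10xxxxxx ✓), payload 010110.
Byte 3: 0x8A = 10001010 (10xxxxxx ✓), payload 001010.
Byte 4: 0xAD = 10101101 (10xxxxxx ✓), payload 101101.
Concatenate: 000010110001010101101 = 0x162AD (21 bits → U+162AD).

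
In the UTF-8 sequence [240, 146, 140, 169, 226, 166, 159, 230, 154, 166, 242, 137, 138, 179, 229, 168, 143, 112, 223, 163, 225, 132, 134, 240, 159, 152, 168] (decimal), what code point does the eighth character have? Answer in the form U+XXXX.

Offset 0: leading byte 0xF0 = 11110000 → 4-byte char #1 = F0 92 8C A9.
Offset 4: leading byte 0xE2 = 11100010 → 3-byte char #2 = E2 A6 9F.
Offset 7: leading byte 0xE6 = 11100110 → 3-byte char #3 = E6 9A A6.
Offset 10: leading byte 0xF2 = 11110010 → 4-byte char #4 = F2 89 8A B3.
Offset 14: leading byte 0xE5 = 11100101 → 3-byte char #5 = E5 A8 8F.
Offset 17: leading byte 0x70 = 01110000 → 1-byte char #6 = 70.
Offset 18: leading byte 0xDF = 11011111 → 2-byte char #7 = DF A3.
Offset 20: leading byte 0xE1 = 11100001 → 3-byte char #8 = E1 84 86.
Leading byte 0xE1 = 11100001 matches 1110xxxx → 3-byte sequence.
Byte 1: 0xE1 = 11100001, payload 0001 (4 bits).
Byte 2: 0x84 = 10000100 (10xxxxxx ✓), payload 000100.
Byte 3: 0x86 = 10000110 (10xxxxxx ✓), payload 000110.
Concatenate: 0001000100000110 = 0x1106 (16 bits → U+1106).

U+1106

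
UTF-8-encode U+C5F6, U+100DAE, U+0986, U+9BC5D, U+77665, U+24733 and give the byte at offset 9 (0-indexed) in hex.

U+C5F6 → 3-byte form EC 97 B6 at offsets 0–2.
U+100DAE → 4-byte form F4 80 B6 AE at offsets 3–6.
U+0986 → 3-byte form E0 A6 86 at offsets 7–9.
Offset 9 falls in char 3's range; it's byte 3 of E0 A6 86 = 0x86.

0x86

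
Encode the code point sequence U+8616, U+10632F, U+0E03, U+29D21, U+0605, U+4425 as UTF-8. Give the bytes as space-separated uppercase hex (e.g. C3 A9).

E8 98 96 F4 86 8C AF E0 B8 83 F0 A9 B4 A1 D8 85 E4 90 A5

U+8616: 3-byte form → E8 98 96.
U+10632F: 4-byte form → F4 86 8C AF.
U+0E03: 3-byte form → E0 B8 83.
U+29D21: 4-byte form → F0 A9 B4 A1.
U+0605: 2-byte form → D8 85.
U+4425: 3-byte form → E4 90 A5.
Concatenated (19 bytes): E8 98 96 F4 86 8C AF E0 B8 83 F0 A9 B4 A1 D8 85 E4 90 A5.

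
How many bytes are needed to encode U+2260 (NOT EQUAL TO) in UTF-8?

3

U+2260 = 0x2260. UTF-8 uses 1 byte below 0x80, 2 below 0x800, 3 below 0x10000, 4 up to 0x10FFFF. 0x2260 is in U+0800–U+FFFF → 3 bytes.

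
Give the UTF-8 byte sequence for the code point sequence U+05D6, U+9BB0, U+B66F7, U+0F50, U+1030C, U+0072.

D7 96 E9 AE B0 F2 B6 9B B7 E0 BD 90 F0 90 8C 8C 72

U+05D6: 2-byte form → D7 96.
U+9BB0: 3-byte form → E9 AE B0.
U+B66F7: 4-byte form → F2 B6 9B B7.
U+0F50: 3-byte form → E0 BD 90.
U+1030C: 4-byte form → F0 90 8C 8C.
U+0072: 1-byte form → 72.
Concatenated (17 bytes): D7 96 E9 AE B0 F2 B6 9B B7 E0 BD 90 F0 90 8C 8C 72.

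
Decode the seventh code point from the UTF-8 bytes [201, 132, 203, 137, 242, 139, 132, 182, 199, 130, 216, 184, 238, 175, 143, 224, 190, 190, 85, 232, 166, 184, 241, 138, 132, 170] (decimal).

U+0FBE

Offset 0: leading byte 0xC9 = 11001001 → 2-byte char #1 = C9 84.
Offset 2: leading byte 0xCB = 11001011 → 2-byte char #2 = CB 89.
Offset 4: leading byte 0xF2 = 11110010 → 4-byte char #3 = F2 8B 84 B6.
Offset 8: leading byte 0xC7 = 11000111 → 2-byte char #4 = C7 82.
Offset 10: leading byte 0xD8 = 11011000 → 2-byte char #5 = D8 B8.
Offset 12: leading byte 0xEE = 11101110 → 3-byte char #6 = EE AF 8F.
Offset 15: leading byte 0xE0 = 11100000 → 3-byte char #7 = E0 BE BE.
Leading byte 0xE0 = 11100000 matches 1110xxxx → 3-byte sequence.
Byte 1: 0xE0 = 11100000, payload 0000 (4 bits).
Byte 2: 0xBE = 10111110 (10xxxxxx ✓), payload 111110.
Byte 3: 0xBE = 10111110 (10xxxxxx ✓), payload 111110.
Concatenate: 0000111110111110 = 0xFBE (16 bits → U+0FBE).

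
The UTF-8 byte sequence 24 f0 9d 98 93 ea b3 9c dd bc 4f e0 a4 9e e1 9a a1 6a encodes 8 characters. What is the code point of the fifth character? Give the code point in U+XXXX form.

Offset 0: leading byte 0x24 = 00100100 → 1-byte char #1 = 24.
Offset 1: leading byte 0xF0 = 11110000 → 4-byte char #2 = F0 9D 98 93.
Offset 5: leading byte 0xEA = 11101010 → 3-byte char #3 = EA B3 9C.
Offset 8: leading byte 0xDD = 11011101 → 2-byte char #4 = DD BC.
Offset 10: leading byte 0x4F = 01001111 → 1-byte char #5 = 4F.
Leading byte 0x4F = 01001111 matches 0xxxxxxx → 1-byte sequence.
Byte 1: 0x4F = 01001111, payload 1001111 (7 bits).
Concatenate: 1001111 = 0x4F (7 bits → U+004F).

U+004F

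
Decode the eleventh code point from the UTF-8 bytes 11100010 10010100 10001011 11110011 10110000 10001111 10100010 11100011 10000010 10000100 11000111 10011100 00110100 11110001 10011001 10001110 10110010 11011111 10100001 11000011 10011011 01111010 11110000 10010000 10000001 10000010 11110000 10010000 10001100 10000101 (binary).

U+10305

Offset 0: leading byte 0xE2 = 11100010 → 3-byte char #1 = E2 94 8B.
Offset 3: leading byte 0xF3 = 11110011 → 4-byte char #2 = F3 B0 8F A2.
Offset 7: leading byte 0xE3 = 11100011 → 3-byte char #3 = E3 82 84.
Offset 10: leading byte 0xC7 = 11000111 → 2-byte char #4 = C7 9C.
Offset 12: leading byte 0x34 = 00110100 → 1-byte char #5 = 34.
Offset 13: leading byte 0xF1 = 11110001 → 4-byte char #6 = F1 99 8E B2.
Offset 17: leading byte 0xDF = 11011111 → 2-byte char #7 = DF A1.
Offset 19: leading byte 0xC3 = 11000011 → 2-byte char #8 = C3 9B.
Offset 21: leading byte 0x7A = 01111010 → 1-byte char #9 = 7A.
Offset 22: leading byte 0xF0 = 11110000 → 4-byte char #10 = F0 90 81 82.
Offset 26: leading byte 0xF0 = 11110000 → 4-byte char #11 = F0 90 8C 85.
Leading byte 0xF0 = 11110000 matches 11110xxx → 4-byte sequence.
Byte 1: 0xF0 = 11110000, payload 000 (3 bits).
Byte 2: 0x90 = 10010000 (10xxxxxx ✓), payload 010000.
Byte 3: 0x8C = 10001100 (10xxxxxx ✓), payload 001100.
Byte 4: 0x85 = 10000101 (10xxxxxx ✓), payload 000101.
Concatenate: 000010000001100000101 = 0x10305 (21 bits → U+10305).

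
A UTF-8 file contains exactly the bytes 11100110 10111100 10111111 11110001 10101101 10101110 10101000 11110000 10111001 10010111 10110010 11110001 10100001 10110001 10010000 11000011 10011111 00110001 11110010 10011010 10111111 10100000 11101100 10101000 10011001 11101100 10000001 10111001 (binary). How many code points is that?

Byte at offset 0: 0xE6 = 11100110 → 3-byte char (#1). Advance 3.
Byte at offset 3: 0xF1 = 11110001 → 4-byte char (#2). Advance 4.
Byte at offset 7: 0xF0 = 11110000 → 4-byte char (#3). Advance 4.
Byte at offset 11: 0xF1 = 11110001 → 4-byte char (#4). Advance 4.
Byte at offset 15: 0xC3 = 11000011 → 2-byte char (#5). Advance 2.
Byte at offset 17: 0x31 = 00110001 → 1-byte char (#6). Advance 1.
Byte at offset 18: 0xF2 = 11110010 → 4-byte char (#7). Advance 4.
Byte at offset 22: 0xEC = 11101100 → 3-byte char (#8). Advance 3.
Byte at offset 25: 0xEC = 11101100 → 3-byte char (#9). Advance 3.
Reached end at offset 28 after 9 code points.

9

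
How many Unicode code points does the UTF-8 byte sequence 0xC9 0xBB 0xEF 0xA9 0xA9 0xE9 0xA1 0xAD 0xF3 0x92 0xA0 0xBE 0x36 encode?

Byte at offset 0: 0xC9 = 11001001 → 2-byte char (#1). Advance 2.
Byte at offset 2: 0xEF = 11101111 → 3-byte char (#2). Advance 3.
Byte at offset 5: 0xE9 = 11101001 → 3-byte char (#3). Advance 3.
Byte at offset 8: 0xF3 = 11110011 → 4-byte char (#4). Advance 4.
Byte at offset 12: 0x36 = 00110110 → 1-byte char (#5). Advance 1.
Reached end at offset 13 after 5 code points.

5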